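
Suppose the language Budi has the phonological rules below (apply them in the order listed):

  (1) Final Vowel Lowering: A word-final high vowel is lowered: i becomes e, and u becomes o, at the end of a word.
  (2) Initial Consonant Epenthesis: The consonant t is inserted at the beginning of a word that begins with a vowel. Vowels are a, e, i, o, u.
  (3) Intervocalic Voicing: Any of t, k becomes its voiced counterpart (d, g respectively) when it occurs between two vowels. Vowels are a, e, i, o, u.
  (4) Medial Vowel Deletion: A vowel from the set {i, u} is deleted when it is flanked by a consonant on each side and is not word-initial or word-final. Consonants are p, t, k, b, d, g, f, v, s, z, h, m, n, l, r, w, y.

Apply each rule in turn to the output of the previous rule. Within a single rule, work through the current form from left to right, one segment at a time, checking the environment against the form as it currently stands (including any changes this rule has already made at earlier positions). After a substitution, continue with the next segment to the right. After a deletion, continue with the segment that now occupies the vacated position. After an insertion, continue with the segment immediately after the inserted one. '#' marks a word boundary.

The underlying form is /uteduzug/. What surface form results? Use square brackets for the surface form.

[tdedzg]

(1) Final Vowel Lowering: no change — [uteduzug]
(2) Initial Consonant Epenthesis: [uteduzug] → [tuteduzug]
(3) Intervocalic Voicing: [tuteduzug] → [tudeduzug]
(4) Medial Vowel Deletion: [tudeduzug] → [tdedzg]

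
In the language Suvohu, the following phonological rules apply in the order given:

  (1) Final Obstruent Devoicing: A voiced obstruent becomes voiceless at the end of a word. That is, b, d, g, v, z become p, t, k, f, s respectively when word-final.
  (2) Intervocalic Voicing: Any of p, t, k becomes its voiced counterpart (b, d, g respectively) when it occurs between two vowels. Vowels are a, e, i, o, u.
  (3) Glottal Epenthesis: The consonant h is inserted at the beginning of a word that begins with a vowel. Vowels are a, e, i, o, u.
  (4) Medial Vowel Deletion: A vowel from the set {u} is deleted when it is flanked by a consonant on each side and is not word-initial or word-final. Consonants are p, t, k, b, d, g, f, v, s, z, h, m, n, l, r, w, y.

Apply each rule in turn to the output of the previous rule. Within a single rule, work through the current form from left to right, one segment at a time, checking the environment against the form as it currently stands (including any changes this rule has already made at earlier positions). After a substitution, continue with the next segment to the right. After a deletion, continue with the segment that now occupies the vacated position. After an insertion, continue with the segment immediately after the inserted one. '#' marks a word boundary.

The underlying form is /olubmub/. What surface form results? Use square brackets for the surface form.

(1) Final Obstruent Devoicing: [olubmub] → [olubmup]
(2) Intervocalic Voicing: no change — [olubmup]
(3) Glottal Epenthesis: [olubmup] → [holubmup]
(4) Medial Vowel Deletion: [holubmup] → [holbmp]

[holbmp]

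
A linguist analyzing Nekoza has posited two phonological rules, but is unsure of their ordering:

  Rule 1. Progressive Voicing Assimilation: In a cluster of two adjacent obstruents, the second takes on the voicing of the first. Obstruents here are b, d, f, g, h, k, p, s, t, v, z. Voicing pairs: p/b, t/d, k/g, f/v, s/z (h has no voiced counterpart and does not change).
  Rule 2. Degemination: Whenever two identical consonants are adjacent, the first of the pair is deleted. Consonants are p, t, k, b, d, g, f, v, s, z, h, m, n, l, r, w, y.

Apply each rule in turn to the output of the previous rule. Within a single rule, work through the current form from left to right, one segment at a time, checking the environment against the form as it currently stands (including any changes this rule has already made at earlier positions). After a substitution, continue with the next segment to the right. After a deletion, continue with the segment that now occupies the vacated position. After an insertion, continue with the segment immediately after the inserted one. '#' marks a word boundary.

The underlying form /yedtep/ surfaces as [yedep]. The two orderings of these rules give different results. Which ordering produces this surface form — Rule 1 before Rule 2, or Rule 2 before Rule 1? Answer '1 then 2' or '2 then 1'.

Order 1 then 2:
  1 Progressive Voicing Assimilation: [yedtep] → [yeddep]
  2 Degemination: [yeddep] → [yedep]
  result: [yedep]
Order 2 then 1:
  2 Degemination: no change — [yedtep]
  1 Progressive Voicing Assimilation: [yedtep] → [yeddep]
  result: [yeddep]

1 then 2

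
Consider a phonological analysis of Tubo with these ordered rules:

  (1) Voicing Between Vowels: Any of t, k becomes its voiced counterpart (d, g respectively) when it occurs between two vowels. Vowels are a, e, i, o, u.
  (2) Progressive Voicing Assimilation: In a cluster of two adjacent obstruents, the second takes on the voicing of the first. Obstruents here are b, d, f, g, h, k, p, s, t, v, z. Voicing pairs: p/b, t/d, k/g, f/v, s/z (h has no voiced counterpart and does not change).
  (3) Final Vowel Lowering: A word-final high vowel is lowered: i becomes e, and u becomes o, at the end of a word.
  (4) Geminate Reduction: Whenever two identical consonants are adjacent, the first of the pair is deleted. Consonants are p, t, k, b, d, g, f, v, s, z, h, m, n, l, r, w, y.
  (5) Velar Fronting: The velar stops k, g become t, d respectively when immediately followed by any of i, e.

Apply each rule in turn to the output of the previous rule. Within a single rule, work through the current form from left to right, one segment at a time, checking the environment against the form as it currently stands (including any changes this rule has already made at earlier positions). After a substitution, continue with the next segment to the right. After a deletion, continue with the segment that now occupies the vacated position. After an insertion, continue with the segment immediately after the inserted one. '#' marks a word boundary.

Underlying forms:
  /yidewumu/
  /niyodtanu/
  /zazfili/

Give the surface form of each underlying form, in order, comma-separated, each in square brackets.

/yidewumu/:
  (1) Voicing Between Vowels: no change — [yidewumu]
  (2) Progressive Voicing Assimilation: no change — [yidewumu]
  (3) Final Vowel Lowering: [yidewumu] → [yidewumo]
  (4) Geminate Reduction: no change — [yidewumo]
  (5) Velar Fronting: no change — [yidewumo]
/niyodtanu/:
  (1) Voicing Between Vowels: no change — [niyodtanu]
  (2) Progressive Voicing Assimilation: [niyodtanu] → [niyoddanu]
  (3) Final Vowel Lowering: [niyoddanu] → [niyoddano]
  (4) Geminate Reduction: [niyoddano] → [niyodano]
  (5) Velar Fronting: no change — [niyodano]
/zazfili/:
  (1) Voicing Between Vowels: no change — [zazfili]
  (2) Progressive Voicing Assimilation: [zazfili] → [zazvili]
  (3) Final Vowel Lowering: [zazvili] → [zazvile]
  (4) Geminate Reduction: no change — [zazvile]
  (5) Velar Fronting: no change — [zazvile]

[yidewumo], [niyodano], [zazvile]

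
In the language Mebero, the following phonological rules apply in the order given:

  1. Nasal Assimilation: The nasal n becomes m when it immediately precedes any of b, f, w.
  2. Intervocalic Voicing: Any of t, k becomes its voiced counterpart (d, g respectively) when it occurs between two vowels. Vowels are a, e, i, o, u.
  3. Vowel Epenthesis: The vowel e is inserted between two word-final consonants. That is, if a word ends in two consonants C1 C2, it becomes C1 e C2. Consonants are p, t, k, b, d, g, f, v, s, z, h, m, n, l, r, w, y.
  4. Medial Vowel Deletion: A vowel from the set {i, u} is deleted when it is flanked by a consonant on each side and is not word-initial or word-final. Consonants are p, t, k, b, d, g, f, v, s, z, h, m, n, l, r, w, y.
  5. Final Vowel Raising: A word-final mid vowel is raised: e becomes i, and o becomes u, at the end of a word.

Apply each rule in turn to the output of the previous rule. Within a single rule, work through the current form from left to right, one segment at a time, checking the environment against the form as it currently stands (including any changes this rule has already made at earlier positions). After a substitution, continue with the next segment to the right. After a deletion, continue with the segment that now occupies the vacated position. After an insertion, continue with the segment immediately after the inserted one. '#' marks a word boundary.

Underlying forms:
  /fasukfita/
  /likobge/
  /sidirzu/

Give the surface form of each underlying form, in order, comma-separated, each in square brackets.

[faskfda], [lgobgi], [sdrzu]

/fasukfita/:
  1 Nasal Assimilation: no change — [fasukfita]
  2 Intervocalic Voicing: [fasukfita] → [fasukfida]
  3 Vowel Epenthesis: no change — [fasukfida]
  4 Medial Vowel Deletion: [fasukfida] → [faskfda]
  5 Final Vowel Raising: no change — [faskfda]
/likobge/:
  1 Nasal Assimilation: no change — [likobge]
  2 Intervocalic Voicing: [likobge] → [ligobge]
  3 Vowel Epenthesis: no change — [ligobge]
  4 Medial Vowel Deletion: [ligobge] → [lgobge]
  5 Final Vowel Raising: [lgobge] → [lgobgi]
/sidirzu/:
  1 Nasal Assimilation: no change — [sidirzu]
  2 Intervocalic Voicing: no change — [sidirzu]
  3 Vowel Epenthesis: no change — [sidirzu]
  4 Medial Vowel Deletion: [sidirzu] → [sdrzu]
  5 Final Vowel Raising: no change — [sdrzu]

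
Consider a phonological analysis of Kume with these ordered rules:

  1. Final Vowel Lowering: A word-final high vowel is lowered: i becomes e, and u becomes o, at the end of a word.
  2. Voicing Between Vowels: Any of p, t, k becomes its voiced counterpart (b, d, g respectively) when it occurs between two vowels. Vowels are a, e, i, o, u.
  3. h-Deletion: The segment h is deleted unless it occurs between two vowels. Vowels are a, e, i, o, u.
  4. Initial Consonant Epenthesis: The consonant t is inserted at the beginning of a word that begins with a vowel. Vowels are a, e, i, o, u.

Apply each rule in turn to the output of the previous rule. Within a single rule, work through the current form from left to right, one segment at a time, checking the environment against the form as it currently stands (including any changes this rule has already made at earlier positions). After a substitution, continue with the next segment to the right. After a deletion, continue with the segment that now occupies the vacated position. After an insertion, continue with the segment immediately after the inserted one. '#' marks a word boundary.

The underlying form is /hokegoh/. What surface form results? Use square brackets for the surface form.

1 Final Vowel Lowering: no change — [hokegoh]
2 Voicing Between Vowels: [hokegoh] → [hogegoh]
3 h-Deletion: [hogegoh] → [ogego]
4 Initial Consonant Epenthesis: [ogego] → [togego]

[togego]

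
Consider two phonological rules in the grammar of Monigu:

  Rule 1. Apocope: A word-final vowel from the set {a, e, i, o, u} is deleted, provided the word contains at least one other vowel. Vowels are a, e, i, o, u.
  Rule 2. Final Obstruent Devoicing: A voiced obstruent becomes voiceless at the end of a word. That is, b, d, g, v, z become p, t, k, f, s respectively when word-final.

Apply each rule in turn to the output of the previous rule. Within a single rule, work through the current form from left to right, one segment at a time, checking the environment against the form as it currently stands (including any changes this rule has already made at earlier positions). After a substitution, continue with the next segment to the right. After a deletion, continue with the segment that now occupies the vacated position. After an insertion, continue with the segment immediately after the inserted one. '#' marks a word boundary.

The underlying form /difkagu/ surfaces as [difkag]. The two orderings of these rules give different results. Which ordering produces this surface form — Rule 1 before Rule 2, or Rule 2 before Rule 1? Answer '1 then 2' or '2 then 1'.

Order 1 then 2:
  1 Apocope: [difkagu] → [difkag]
  2 Final Obstruent Devoicing: [difkag] → [difkak]
  result: [difkak]
Order 2 then 1:
  2 Final Obstruent Devoicing: no change — [difkagu]
  1 Apocope: [difkagu] → [difkag]
  result: [difkag]

2 then 1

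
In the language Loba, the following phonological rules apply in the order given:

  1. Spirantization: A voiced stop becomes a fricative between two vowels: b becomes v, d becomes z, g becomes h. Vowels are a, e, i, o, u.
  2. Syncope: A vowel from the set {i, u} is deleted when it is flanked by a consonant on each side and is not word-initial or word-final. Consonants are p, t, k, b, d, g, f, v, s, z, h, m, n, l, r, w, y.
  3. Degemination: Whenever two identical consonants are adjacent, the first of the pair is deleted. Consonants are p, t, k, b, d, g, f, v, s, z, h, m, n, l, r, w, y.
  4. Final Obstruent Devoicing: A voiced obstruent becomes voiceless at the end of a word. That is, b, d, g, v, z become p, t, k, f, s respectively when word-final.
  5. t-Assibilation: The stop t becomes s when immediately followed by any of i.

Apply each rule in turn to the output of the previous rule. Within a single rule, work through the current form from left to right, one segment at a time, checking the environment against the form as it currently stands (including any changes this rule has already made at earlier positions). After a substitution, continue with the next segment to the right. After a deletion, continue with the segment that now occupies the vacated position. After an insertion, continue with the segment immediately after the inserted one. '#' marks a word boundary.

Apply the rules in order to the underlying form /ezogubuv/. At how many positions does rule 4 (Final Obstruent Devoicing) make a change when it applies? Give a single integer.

1

1 Spirantization: [ezogubuv] → [ezohuvuv]
2 Syncope: [ezohuvuv] → [ezohvv]
3 Degemination: [ezohvv] → [ezohv]
4 Final Obstruent Devoicing: [ezohv] → [ezohf]
5 t-Assibilation: no change — [ezohf]
Rule 4 changed 1 position(s).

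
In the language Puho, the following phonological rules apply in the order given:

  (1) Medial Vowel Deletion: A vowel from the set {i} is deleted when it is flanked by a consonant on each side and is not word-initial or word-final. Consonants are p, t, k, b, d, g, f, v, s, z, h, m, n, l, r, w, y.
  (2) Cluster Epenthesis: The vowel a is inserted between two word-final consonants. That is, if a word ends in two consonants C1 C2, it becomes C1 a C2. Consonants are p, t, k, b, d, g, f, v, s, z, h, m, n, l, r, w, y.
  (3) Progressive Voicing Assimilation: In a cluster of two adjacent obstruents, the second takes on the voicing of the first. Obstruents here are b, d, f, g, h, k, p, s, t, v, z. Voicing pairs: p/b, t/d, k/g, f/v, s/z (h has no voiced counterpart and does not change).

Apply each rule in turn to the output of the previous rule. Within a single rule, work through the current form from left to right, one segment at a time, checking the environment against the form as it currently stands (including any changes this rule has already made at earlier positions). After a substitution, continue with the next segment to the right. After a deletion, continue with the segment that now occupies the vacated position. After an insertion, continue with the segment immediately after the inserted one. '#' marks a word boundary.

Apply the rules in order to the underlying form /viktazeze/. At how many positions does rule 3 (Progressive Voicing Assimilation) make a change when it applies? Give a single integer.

(1) Medial Vowel Deletion: [viktazeze] → [vktazeze]
(2) Cluster Epenthesis: no change — [vktazeze]
(3) Progressive Voicing Assimilation: [vktazeze] → [vgdazeze]
Rule 3 changed 2 position(s).

2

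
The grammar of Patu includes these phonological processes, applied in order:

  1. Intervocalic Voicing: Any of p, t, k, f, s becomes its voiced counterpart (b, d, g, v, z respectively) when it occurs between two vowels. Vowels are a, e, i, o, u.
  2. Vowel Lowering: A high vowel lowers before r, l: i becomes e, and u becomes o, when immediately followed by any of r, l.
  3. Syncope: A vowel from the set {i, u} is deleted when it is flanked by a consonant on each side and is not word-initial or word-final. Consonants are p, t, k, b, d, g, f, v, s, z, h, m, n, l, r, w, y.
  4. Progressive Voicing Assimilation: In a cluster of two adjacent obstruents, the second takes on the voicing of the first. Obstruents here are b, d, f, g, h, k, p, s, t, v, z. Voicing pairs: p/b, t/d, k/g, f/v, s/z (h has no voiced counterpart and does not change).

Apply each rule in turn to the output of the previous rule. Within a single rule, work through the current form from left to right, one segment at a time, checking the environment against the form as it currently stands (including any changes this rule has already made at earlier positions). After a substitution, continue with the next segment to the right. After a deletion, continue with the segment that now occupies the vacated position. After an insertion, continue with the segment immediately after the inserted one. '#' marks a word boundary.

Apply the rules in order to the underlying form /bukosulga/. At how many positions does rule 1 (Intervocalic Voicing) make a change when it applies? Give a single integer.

2

1 Intervocalic Voicing: [bukosulga] → [bugozulga]
2 Vowel Lowering: [bugozulga] → [bugozolga]
3 Syncope: [bugozolga] → [bgozolga]
4 Progressive Voicing Assimilation: no change — [bgozolga]
Rule 1 changed 2 position(s).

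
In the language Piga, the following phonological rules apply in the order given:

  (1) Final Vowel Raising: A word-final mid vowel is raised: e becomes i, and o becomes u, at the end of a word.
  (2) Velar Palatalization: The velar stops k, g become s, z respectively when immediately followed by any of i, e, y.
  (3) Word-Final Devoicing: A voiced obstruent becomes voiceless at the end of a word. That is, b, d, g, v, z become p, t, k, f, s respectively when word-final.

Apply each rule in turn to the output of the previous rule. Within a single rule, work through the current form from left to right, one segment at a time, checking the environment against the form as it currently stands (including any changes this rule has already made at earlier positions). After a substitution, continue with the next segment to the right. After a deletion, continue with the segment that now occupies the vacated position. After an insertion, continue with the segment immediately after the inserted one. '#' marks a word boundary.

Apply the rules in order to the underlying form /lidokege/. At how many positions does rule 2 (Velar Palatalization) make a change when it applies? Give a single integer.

(1) Final Vowel Raising: [lidokege] → [lidokegi]
(2) Velar Palatalization: [lidokegi] → [lidosezi]
(3) Word-Final Devoicing: no change — [lidosezi]
Rule 2 changed 2 position(s).

2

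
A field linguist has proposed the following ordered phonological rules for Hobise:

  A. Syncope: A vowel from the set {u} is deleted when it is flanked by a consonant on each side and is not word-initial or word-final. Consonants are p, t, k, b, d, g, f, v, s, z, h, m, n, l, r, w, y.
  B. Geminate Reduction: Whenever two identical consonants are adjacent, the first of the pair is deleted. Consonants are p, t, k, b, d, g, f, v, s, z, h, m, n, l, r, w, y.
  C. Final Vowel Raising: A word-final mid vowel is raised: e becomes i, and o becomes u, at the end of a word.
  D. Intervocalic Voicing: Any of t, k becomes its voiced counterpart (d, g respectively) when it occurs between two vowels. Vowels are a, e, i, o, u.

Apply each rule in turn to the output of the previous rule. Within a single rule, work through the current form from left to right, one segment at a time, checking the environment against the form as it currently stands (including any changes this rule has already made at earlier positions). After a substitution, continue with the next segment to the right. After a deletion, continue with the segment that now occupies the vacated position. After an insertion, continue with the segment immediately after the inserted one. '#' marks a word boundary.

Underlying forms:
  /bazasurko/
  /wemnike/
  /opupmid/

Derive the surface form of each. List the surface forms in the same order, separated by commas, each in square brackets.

/bazasurko/:
  A Syncope: [bazasurko] → [bazasrko]
  B Geminate Reduction: no change — [bazasrko]
  C Final Vowel Raising: [bazasrko] → [bazasrku]
  D Intervocalic Voicing: no change — [bazasrku]
/wemnike/:
  A Syncope: no change — [wemnike]
  B Geminate Reduction: no change — [wemnike]
  C Final Vowel Raising: [wemnike] → [wemniki]
  D Intervocalic Voicing: [wemniki] → [wemnigi]
/opupmid/:
  A Syncope: [opupmid] → [oppmid]
  B Geminate Reduction: [oppmid] → [opmid]
  C Final Vowel Raising: no change — [opmid]
  D Intervocalic Voicing: no change — [opmid]

[bazasrku], [wemnigi], [opmid]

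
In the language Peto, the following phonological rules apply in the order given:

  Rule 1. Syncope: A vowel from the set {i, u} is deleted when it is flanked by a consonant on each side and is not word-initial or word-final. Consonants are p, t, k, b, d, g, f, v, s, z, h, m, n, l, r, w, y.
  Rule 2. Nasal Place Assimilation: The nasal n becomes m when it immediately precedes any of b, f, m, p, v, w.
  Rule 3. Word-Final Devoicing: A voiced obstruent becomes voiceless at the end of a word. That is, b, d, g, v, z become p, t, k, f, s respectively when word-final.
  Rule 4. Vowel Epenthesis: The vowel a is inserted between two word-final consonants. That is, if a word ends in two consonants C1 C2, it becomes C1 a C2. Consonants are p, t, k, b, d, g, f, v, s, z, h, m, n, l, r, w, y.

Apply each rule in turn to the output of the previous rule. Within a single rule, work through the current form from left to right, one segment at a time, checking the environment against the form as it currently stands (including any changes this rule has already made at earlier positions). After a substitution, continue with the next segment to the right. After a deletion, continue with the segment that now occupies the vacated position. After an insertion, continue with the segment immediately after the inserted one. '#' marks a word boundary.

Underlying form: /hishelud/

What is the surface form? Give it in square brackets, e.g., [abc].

[hshelat]

Rule 1 Syncope: [hishelud] → [hsheld]
Rule 2 Nasal Place Assimilation: no change — [hsheld]
Rule 3 Word-Final Devoicing: [hsheld] → [hshelt]
Rule 4 Vowel Epenthesis: [hshelt] → [hshelat]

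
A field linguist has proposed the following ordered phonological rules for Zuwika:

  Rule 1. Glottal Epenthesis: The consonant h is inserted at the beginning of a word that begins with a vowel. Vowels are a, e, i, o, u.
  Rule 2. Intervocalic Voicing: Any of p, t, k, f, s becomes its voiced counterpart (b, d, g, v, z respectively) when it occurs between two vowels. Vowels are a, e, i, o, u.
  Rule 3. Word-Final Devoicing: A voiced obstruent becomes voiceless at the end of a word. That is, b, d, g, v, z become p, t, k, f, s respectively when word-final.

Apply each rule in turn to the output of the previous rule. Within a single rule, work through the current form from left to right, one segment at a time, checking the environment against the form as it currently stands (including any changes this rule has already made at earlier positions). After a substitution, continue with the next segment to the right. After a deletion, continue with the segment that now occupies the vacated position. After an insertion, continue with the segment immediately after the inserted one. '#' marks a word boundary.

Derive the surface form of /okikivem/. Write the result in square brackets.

Rule 1 Glottal Epenthesis: [okikivem] → [hokikivem]
Rule 2 Intervocalic Voicing: [hokikivem] → [hogigivem]
Rule 3 Word-Final Devoicing: no change — [hogigivem]

[hogigivem]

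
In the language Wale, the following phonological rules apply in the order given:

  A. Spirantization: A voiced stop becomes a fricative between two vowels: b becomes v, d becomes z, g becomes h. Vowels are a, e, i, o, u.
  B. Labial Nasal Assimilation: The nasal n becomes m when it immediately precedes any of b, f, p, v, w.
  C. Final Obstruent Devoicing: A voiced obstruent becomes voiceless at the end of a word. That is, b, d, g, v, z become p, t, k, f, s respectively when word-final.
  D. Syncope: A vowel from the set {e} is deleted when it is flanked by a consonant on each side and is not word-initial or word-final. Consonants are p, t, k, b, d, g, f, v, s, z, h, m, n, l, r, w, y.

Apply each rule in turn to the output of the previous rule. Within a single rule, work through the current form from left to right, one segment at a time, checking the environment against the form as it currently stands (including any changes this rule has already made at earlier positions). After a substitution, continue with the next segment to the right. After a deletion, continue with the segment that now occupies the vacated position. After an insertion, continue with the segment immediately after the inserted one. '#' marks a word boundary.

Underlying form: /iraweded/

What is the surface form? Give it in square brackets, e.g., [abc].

[irawzt]

A Spirantization: [iraweded] → [irawezed]
B Labial Nasal Assimilation: no change — [irawezed]
C Final Obstruent Devoicing: [irawezed] → [irawezet]
D Syncope: [irawezet] → [irawzt]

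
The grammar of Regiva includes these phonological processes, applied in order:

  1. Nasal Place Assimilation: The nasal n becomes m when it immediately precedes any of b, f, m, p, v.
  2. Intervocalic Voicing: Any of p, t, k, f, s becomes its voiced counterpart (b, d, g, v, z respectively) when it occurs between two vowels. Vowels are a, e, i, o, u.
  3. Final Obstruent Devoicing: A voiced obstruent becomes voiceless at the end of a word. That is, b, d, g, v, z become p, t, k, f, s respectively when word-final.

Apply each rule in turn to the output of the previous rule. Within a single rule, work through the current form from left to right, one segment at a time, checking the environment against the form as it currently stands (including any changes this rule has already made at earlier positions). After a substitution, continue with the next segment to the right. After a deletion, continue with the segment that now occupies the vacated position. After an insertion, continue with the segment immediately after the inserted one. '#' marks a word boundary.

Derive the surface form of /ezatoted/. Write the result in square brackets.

1 Nasal Place Assimilation: no change — [ezatoted]
2 Intervocalic Voicing: [ezatoted] → [ezadoded]
3 Final Obstruent Devoicing: [ezadoded] → [ezadodet]

[ezadodet]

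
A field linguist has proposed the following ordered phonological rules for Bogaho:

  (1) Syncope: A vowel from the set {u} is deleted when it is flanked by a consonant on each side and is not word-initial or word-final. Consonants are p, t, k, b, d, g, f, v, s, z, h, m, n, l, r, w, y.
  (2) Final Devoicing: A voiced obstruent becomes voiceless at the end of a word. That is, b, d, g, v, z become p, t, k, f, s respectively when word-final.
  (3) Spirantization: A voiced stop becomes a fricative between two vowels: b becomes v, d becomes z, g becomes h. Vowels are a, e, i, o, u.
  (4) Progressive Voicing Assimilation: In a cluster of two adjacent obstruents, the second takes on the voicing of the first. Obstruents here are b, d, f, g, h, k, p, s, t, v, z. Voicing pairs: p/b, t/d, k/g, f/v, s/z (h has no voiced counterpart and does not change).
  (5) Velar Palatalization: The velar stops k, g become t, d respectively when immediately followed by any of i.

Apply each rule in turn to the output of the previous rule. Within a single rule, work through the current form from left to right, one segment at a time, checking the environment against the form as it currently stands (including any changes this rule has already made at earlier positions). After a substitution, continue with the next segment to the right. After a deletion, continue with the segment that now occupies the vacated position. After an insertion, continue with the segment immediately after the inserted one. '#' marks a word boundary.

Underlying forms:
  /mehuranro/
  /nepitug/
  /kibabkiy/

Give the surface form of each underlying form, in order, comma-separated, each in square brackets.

[mehranro], [nepitk], [tivabdiy]

/mehuranro/:
  (1) Syncope: [mehuranro] → [mehranro]
  (2) Final Devoicing: no change — [mehranro]
  (3) Spirantization: no change — [mehranro]
  (4) Progressive Voicing Assimilation: no change — [mehranro]
  (5) Velar Palatalization: no change — [mehranro]
/nepitug/:
  (1) Syncope: [nepitug] → [nepitg]
  (2) Final Devoicing: [nepitg] → [nepitk]
  (3) Spirantization: no change — [nepitk]
  (4) Progressive Voicing Assimilation: no change — [nepitk]
  (5) Velar Palatalization: no change — [nepitk]
/kibabkiy/:
  (1) Syncope: no change — [kibabkiy]
  (2) Final Devoicing: no change — [kibabkiy]
  (3) Spirantization: [kibabkiy] → [kivabkiy]
  (4) Progressive Voicing Assimilation: [kivabkiy] → [kivabgiy]
  (5) Velar Palatalization: [kivabgiy] → [tivabdiy]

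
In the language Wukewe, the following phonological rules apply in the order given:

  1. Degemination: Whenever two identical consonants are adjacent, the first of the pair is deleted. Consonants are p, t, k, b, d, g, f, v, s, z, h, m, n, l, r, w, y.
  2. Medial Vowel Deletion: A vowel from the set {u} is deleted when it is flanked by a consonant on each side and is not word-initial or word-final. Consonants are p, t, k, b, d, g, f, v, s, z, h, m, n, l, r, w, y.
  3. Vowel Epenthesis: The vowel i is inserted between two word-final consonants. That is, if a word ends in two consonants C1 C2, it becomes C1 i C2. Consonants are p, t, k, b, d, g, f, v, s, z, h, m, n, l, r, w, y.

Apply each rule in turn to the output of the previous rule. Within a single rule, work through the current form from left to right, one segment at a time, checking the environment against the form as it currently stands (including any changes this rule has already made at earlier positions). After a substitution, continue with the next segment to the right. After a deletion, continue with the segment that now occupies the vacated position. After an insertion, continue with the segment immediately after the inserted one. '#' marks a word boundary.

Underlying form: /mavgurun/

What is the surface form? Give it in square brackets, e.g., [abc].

[mavgrin]

1 Degemination: no change — [mavgurun]
2 Medial Vowel Deletion: [mavgurun] → [mavgrn]
3 Vowel Epenthesis: [mavgrn] → [mavgrin]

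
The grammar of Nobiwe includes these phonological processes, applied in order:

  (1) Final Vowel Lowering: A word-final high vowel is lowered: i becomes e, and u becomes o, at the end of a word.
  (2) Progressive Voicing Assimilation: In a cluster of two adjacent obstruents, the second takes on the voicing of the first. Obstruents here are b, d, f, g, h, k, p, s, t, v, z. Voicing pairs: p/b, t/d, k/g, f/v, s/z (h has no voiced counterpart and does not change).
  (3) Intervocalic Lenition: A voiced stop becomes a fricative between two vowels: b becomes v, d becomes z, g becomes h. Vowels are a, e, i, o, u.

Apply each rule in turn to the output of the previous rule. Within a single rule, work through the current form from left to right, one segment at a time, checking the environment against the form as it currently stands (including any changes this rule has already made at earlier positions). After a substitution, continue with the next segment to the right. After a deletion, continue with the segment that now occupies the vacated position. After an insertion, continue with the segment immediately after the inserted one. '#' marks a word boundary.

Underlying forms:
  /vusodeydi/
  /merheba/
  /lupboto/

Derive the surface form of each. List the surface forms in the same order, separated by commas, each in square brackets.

[vusozeyde], [merheva], [luppoto]

/vusodeydi/:
  (1) Final Vowel Lowering: [vusodeydi] → [vusodeyde]
  (2) Progressive Voicing Assimilation: no change — [vusodeyde]
  (3) Intervocalic Lenition: [vusodeyde] → [vusozeyde]
/merheba/:
  (1) Final Vowel Lowering: no change — [merheba]
  (2) Progressive Voicing Assimilation: no change — [merheba]
  (3) Intervocalic Lenition: [merheba] → [merheva]
/lupboto/:
  (1) Final Vowel Lowering: no change — [lupboto]
  (2) Progressive Voicing Assimilation: [lupboto] → [luppoto]
  (3) Intervocalic Lenition: no change — [luppoto]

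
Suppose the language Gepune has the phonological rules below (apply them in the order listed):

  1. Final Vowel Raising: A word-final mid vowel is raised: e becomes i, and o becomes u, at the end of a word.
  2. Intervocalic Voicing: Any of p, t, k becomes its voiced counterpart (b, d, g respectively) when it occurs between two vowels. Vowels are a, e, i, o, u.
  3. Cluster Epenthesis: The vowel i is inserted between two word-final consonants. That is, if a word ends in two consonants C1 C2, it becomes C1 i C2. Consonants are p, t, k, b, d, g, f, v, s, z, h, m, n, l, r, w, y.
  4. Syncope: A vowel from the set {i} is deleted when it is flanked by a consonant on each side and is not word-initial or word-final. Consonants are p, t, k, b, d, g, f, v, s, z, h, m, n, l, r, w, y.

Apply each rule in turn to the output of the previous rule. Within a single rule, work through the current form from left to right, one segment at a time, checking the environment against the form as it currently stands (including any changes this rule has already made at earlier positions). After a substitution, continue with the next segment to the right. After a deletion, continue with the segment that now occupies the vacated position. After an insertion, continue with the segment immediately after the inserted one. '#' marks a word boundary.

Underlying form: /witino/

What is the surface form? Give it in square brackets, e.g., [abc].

1 Final Vowel Raising: [witino] → [witinu]
2 Intervocalic Voicing: [witinu] → [widinu]
3 Cluster Epenthesis: no change — [widinu]
4 Syncope: [widinu] → [wdnu]

[wdnu]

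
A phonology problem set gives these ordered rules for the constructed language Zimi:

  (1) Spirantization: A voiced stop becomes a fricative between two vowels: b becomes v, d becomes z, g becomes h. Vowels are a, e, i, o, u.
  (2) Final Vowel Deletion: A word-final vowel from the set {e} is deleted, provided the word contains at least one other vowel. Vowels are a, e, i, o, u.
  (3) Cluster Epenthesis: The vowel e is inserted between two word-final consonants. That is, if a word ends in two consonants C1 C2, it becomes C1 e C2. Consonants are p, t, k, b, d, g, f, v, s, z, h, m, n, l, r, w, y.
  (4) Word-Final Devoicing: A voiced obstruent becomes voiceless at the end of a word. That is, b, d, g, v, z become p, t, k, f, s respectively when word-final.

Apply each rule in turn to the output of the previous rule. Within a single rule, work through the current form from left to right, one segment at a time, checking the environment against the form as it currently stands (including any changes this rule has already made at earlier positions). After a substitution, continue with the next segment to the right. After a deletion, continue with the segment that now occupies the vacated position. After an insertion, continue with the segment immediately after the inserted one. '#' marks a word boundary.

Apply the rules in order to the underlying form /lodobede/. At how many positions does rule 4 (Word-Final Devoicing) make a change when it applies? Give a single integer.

(1) Spirantization: [lodobede] → [lozoveze]
(2) Final Vowel Deletion: [lozoveze] → [lozovez]
(3) Cluster Epenthesis: no change — [lozovez]
(4) Word-Final Devoicing: [lozovez] → [lozoves]
Rule 4 changed 1 position(s).

1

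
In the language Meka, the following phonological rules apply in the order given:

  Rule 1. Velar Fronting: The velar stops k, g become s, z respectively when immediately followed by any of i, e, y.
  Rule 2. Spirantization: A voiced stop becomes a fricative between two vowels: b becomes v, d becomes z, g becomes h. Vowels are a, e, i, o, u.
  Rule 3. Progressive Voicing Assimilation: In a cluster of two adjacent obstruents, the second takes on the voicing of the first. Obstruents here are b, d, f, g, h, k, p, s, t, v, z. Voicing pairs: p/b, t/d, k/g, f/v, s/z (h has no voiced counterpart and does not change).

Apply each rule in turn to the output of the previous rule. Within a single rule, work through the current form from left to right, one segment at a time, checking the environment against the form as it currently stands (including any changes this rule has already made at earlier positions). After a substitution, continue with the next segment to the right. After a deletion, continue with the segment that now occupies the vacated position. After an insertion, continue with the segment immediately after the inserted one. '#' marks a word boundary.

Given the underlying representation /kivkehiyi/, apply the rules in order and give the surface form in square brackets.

[sivzehiyi]

Rule 1 Velar Fronting: [kivkehiyi] → [sivsehiyi]
Rule 2 Spirantization: no change — [sivsehiyi]
Rule 3 Progressive Voicing Assimilation: [sivsehiyi] → [sivzehiyi]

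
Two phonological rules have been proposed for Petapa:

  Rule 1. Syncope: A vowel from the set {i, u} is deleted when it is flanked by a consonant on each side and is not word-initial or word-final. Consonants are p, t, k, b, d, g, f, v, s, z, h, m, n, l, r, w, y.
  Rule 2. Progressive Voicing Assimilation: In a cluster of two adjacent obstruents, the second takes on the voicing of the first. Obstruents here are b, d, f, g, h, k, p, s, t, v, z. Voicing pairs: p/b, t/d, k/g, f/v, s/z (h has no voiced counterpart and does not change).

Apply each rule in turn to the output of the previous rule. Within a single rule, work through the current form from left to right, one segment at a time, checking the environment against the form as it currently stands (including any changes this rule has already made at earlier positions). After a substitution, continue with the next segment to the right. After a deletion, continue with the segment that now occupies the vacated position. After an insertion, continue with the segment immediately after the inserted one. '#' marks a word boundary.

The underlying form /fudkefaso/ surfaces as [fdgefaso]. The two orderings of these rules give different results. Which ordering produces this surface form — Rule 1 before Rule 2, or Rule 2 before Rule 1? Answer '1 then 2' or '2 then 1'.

2 then 1

Order 1 then 2:
  1 Syncope: [fudkefaso] → [fdkefaso]
  2 Progressive Voicing Assimilation: [fdkefaso] → [ftkefaso]
  result: [ftkefaso]
Order 2 then 1:
  2 Progressive Voicing Assimilation: [fudkefaso] → [fudgefaso]
  1 Syncope: [fudgefaso] → [fdgefaso]
  result: [fdgefaso]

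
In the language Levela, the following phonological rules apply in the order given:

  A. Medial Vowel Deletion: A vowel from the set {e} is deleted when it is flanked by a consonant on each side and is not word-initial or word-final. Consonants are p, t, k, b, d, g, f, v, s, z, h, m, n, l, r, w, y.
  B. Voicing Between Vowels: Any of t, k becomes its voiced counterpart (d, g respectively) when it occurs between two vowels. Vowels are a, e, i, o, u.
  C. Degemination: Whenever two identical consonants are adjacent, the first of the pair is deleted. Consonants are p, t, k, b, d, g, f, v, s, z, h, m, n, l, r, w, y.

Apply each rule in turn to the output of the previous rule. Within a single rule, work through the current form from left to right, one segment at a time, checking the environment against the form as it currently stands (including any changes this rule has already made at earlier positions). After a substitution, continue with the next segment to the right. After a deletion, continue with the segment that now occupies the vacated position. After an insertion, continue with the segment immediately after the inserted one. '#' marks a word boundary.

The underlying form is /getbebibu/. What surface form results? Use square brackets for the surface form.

A Medial Vowel Deletion: [getbebibu] → [gtbbibu]
B Voicing Between Vowels: no change — [gtbbibu]
C Degemination: [gtbbibu] → [gtbibu]

[gtbibu]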